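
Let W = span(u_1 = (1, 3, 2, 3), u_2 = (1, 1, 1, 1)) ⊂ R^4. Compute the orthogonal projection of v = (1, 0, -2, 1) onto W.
proj_W(v) = (0, 0, 0, 0)

Set up U = [u_1 | ... | u_2] ∈ R^(4×2). The projector onto W = col(U) is P = U (U^T U)^(-1) U^T.
Compute U^T U =
  [23, 9]
  [9, 4],
and U^T v = (0, 0).
Solve U^T U · c = U^T v for the coefficients: c = (0, 0). The projection is proj_W(v) = U c.
Check: (v - proj_W(v)) · u_1 = 0  (should be 0).
Check: (v - proj_W(v)) · u_2 = 0  (should be 0).
Result: proj_W(v) = (0, 0, 0, 0).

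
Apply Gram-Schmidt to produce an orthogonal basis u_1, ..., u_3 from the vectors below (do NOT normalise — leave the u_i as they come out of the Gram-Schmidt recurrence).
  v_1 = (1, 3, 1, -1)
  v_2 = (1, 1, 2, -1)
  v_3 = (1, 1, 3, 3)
Orthogonal basis:
  u_1 = (1, 3, 1, -1)
  u_2 = (5/12, -3/4, 17/12, -5/12)
  u_3 = (2/7, 24/35, 48/35, 26/7)

Apply the Gram-Schmidt recurrence
  u_1 = v_1
  u_i = v_i − Σ_{j<i} ((v_i · u_j) / (u_j · u_j)) · u_j.

Step by step this gives:
  u_1 = (1, 3, 1, -1)
  u_2 = (5/12, -3/4, 17/12, -5/12)
  u_3 = (2/7, 24/35, 48/35, 26/7)

Orthogonality check:
  u_2 · u_1 = 0 (should be 0)
  u_3 · u_1 = 0 (should be 0)
  u_3 · u_2 = 0 (should be 0)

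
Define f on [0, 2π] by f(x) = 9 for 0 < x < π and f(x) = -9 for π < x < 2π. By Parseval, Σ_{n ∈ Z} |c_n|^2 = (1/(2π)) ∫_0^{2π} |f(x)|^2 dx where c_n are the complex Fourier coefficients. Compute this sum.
Σ |c_n|^2 = 81

Parseval equates the L^2 energy of f (normalised by 1/(2π)) with the ℓ^2 sum of its Fourier coefficients: (1/(2π)) ∫_0^{2π} |f|^2 = Σ |c_n|^2.
Compute the left side: (1/(2π)) [∫_0^π 9^2 dx + ∫_π^{2π} (-9)^2 dx] = (1/(2π)) · (81π + 81π) = (81 + 81)/2 = 81.
So Σ_{n ∈ Z} |c_n|^2 = 81.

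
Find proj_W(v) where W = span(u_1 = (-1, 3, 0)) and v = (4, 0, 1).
proj_W(v) = (2/5, -6/5, 0)

Set up U = [u_1 | ... | u_1] ∈ R^(3×1). The projector onto W = col(U) is P = U (U^T U)^(-1) U^T.
Compute U^T U =
  [10],
and U^T v = (-4).
Solve U^T U · c = U^T v for the coefficients: c = (-2/5). The projection is proj_W(v) = U c.
Check: (v - proj_W(v)) · u_1 = 0  (should be 0).
Result: proj_W(v) = (2/5, -6/5, 0).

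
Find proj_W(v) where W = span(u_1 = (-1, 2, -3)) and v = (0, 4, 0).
proj_W(v) = (-4/7, 8/7, -12/7)

Set up U = [u_1 | ... | u_1] ∈ R^(3×1). The projector onto W = col(U) is P = U (U^T U)^(-1) U^T.
Compute U^T U =
  [14],
and U^T v = (8).
Solve U^T U · c = U^T v for the coefficients: c = (4/7). The projection is proj_W(v) = U c.
Check: (v - proj_W(v)) · u_1 = 0  (should be 0).
Result: proj_W(v) = (-4/7, 8/7, -12/7).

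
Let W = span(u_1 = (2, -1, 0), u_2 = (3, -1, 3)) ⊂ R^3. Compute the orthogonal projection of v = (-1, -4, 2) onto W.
proj_W(v) = (41/46, -5/23, 63/46)

Set up U = [u_1 | ... | u_2] ∈ R^(3×2). The projector onto W = col(U) is P = U (U^T U)^(-1) U^T.
Compute U^T U =
  [5, 7]
  [7, 19],
and U^T v = (2, 7).
Solve U^T U · c = U^T v for the coefficients: c = (-11/46, 21/46). The projection is proj_W(v) = U c.
Check: (v - proj_W(v)) · u_1 = 0  (should be 0).
Check: (v - proj_W(v)) · u_2 = 0  (should be 0).
Result: proj_W(v) = (41/46, -5/23, 63/46).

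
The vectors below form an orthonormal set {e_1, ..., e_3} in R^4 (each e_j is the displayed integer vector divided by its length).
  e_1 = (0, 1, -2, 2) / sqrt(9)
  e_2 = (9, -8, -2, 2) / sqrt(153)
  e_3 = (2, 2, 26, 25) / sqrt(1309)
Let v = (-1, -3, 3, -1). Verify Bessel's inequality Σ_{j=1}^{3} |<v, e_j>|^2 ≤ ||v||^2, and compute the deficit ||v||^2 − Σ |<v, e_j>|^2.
Σ |<v, e_j>|^2 = 1179/77; ||v||^2 = 20; deficit = 361/77

Write each e_j = u_j / sqrt(<u_j, u_j>) where u_j is the displayed integer vector. Then <v, e_j> = <v, u_j> / sqrt(<u_j, u_j>), so |<v, e_j>|^2 = <v, u_j>^2 / <u_j, u_j>.
Coefficients: <v, e_1> = -11/sqrt(9), <v, e_2> = 7/sqrt(153), <v, e_3> = 45/sqrt(1309).
Square and sum: Σ |<v, e_j>|^2 = 1179/77.
Compute ||v||^2 = v·v = 20.
Deficit = 20 − 1179/77 = 361/77 ≥ 0, confirming Bessel's inequality. (The deficit equals ||v − Σ <v,e_j> e_j||^2, the squared distance from v to span{e_j}.)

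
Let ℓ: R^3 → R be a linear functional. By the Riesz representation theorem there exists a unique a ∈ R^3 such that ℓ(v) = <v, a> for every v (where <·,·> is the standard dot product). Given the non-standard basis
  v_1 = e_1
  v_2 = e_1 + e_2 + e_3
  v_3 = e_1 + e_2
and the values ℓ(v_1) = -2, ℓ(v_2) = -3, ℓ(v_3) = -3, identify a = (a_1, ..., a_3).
a = (-2, -1, 0)

Write a = (a_1, ..., a_3) in the standard basis. For each basis vector v_i, ℓ(v_i) = <v_i, a> is a linear equation in the a_j's. Collect the n equations into a matrix system V a = ℓ, where row i of V is v_i (expressed in the standard basis). Since V is invertible (lower-triangular with 1s on the diagonal, up to permutation), solve by back-substitution:
  V =
[[1, 0, 0],
 [1, 1, 1],
 [1, 1, 0]]
  V a = (-2, -3, -3)
Solving gives a = (-2, -1, 0).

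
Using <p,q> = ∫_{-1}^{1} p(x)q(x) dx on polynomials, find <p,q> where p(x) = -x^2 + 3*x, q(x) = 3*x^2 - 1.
<p,q> = -8/15

Expand the product: p(x)·q(x) = -3*x^4 + 9*x^3 + x^2 - 3*x.
∫_{-1}^{1} of each monomial x^k gives [2/(k+1) if k even, 0 if k odd]. Integrating term-by-term (or equivalently evaluating the antiderivative F(x) = -3*x^5/5 + 9*x^4/4 + x^3/3 - 3*x^2/2 at the endpoints):
  F(1) − F(−1) = 29/60 − (61/60) = -8/15.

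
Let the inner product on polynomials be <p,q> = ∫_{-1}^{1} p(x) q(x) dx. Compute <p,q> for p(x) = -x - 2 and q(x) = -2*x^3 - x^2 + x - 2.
<p,q> = 142/15

Expand the product: p(x)·q(x) = 2*x^4 + 5*x^3 + x^2 + 4.
∫_{-1}^{1} of each monomial x^k gives [2/(k+1) if k even, 0 if k odd]. Integrating term-by-term (or equivalently evaluating the antiderivative F(x) = 2*x^5/5 + 5*x^4/4 + x^3/3 + 4*x at the endpoints):
  F(1) − F(−1) = 359/60 − (-209/60) = 142/15.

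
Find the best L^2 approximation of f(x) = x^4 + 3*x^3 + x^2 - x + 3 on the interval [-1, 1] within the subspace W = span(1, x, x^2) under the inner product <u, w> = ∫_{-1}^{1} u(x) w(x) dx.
g(x) = 13*x^2/7 + 4*x/5 + 102/35

The best approximation g ∈ W is the orthogonal projection of f onto W. Writing g = a_0 + a_1 x + a_2 x^2, the coefficients solve the normal equations G · a = b where
  G_{ij} = <φ_i, φ_j> and b_i = <f, φ_i>, with φ_0 = 1, φ_1 = x, φ_2 = x^2.
G =
  [2, 0, 2/3]
  [0, 2/3, 0]
  [2/3, 0, 2/5],
b = (106/15, 8/15, 94/35).
Solving gives a_0 = 102/35, a_1 = 4/5, a_2 = 13/7, so
  g(x) = 13*x^2/7 + 4*x/5 + 102/35.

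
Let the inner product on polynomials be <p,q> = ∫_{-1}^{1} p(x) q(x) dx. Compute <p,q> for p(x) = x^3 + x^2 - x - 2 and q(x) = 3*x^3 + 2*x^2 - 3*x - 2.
<p,q> = 184/35

Expand the product: p(x)·q(x) = 3*x^6 + 5*x^5 - 4*x^4 - 13*x^3 - 3*x^2 + 8*x + 4.
∫_{-1}^{1} of each monomial x^k gives [2/(k+1) if k even, 0 if k odd]. Integrating term-by-term (or equivalently evaluating the antiderivative F(x) = 3*x^7/7 + 5*x^6/6 - 4*x^5/5 - 13*x^4/4 - x^3 + 4*x^2 + 4*x at the endpoints):
  F(1) − F(−1) = 1769/420 − (-439/420) = 184/35.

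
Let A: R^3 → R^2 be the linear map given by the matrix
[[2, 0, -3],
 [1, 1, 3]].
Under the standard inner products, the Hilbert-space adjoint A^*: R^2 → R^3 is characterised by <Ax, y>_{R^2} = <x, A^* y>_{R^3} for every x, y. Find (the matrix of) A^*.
A^* = A^T =
[[2, 1],
 [0, 1],
 [-3, 3]]

For real matrices with standard dot products, the defining identity <Ax, y> = <x, A^* y> gives (Ax)^T y = x^T (A^*) y, i.e. x^T A^T y = x^T (A^*) y. Since this holds for all x, y, we must have A^* = A^T. Therefore
A^* =
[[2, 1],
 [0, 1],
 [-3, 3]].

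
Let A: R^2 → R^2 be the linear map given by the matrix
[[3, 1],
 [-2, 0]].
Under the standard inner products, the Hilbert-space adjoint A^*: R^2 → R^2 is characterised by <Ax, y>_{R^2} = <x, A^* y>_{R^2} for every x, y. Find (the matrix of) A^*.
A^* = A^T =
[[3, -2],
 [1, 0]]

For real matrices with standard dot products, the defining identity <Ax, y> = <x, A^* y> gives (Ax)^T y = x^T (A^*) y, i.e. x^T A^T y = x^T (A^*) y. Since this holds for all x, y, we must have A^* = A^T. Therefore
A^* =
[[3, -2],
 [1, 0]].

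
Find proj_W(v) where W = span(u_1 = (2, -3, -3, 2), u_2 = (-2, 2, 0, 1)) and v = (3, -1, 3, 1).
proj_W(v) = (128/85, -109/85, 57/85, -121/85)

Set up U = [u_1 | ... | u_2] ∈ R^(4×2). The projector onto W = col(U) is P = U (U^T U)^(-1) U^T.
Compute U^T U =
  [26, -8]
  [-8, 9],
and U^T v = (2, -7).
Solve U^T U · c = U^T v for the coefficients: c = (-19/85, -83/85). The projection is proj_W(v) = U c.
Check: (v - proj_W(v)) · u_1 = 0  (should be 0).
Check: (v - proj_W(v)) · u_2 = 0  (should be 0).
Result: proj_W(v) = (128/85, -109/85, 57/85, -121/85).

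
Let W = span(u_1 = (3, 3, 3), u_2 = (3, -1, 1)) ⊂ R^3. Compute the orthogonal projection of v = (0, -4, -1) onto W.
proj_W(v) = (1/3, -11/3, -5/3)

Set up U = [u_1 | ... | u_2] ∈ R^(3×2). The projector onto W = col(U) is P = U (U^T U)^(-1) U^T.
Compute U^T U =
  [27, 9]
  [9, 11],
and U^T v = (-15, 3).
Solve U^T U · c = U^T v for the coefficients: c = (-8/9, 1). The projection is proj_W(v) = U c.
Check: (v - proj_W(v)) · u_1 = 0  (should be 0).
Check: (v - proj_W(v)) · u_2 = 0  (should be 0).
Result: proj_W(v) = (1/3, -11/3, -5/3).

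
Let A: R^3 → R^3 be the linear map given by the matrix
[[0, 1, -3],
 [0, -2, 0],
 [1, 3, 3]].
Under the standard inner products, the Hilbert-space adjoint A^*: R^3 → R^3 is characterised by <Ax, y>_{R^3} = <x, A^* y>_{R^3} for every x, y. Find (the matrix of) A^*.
A^* = A^T =
[[0, 0, 1],
 [1, -2, 3],
 [-3, 0, 3]]

For real matrices with standard dot products, the defining identity <Ax, y> = <x, A^* y> gives (Ax)^T y = x^T (A^*) y, i.e. x^T A^T y = x^T (A^*) y. Since this holds for all x, y, we must have A^* = A^T. Therefore
A^* =
[[0, 0, 1],
 [1, -2, 3],
 [-3, 0, 3]].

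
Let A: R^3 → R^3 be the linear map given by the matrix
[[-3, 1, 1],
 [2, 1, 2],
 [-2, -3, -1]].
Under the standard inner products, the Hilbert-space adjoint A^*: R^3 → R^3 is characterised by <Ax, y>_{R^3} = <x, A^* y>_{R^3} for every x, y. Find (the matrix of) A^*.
A^* = A^T =
[[-3, 2, -2],
 [1, 1, -3],
 [1, 2, -1]]

For real matrices with standard dot products, the defining identity <Ax, y> = <x, A^* y> gives (Ax)^T y = x^T (A^*) y, i.e. x^T A^T y = x^T (A^*) y. Since this holds for all x, y, we must have A^* = A^T. Therefore
A^* =
[[-3, 2, -2],
 [1, 1, -3],
 [1, 2, -1]].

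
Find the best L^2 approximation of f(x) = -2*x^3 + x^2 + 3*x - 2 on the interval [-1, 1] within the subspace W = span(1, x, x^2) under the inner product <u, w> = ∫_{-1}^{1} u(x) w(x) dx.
g(x) = x^2 + 9*x/5 - 2

The best approximation g ∈ W is the orthogonal projection of f onto W. Writing g = a_0 + a_1 x + a_2 x^2, the coefficients solve the normal equations G · a = b where
  G_{ij} = <φ_i, φ_j> and b_i = <f, φ_i>, with φ_0 = 1, φ_1 = x, φ_2 = x^2.
G =
  [2, 0, 2/3]
  [0, 2/3, 0]
  [2/3, 0, 2/5],
b = (-10/3, 6/5, -14/15).
Solving gives a_0 = -2, a_1 = 9/5, a_2 = 1, so
  g(x) = x^2 + 9*x/5 - 2.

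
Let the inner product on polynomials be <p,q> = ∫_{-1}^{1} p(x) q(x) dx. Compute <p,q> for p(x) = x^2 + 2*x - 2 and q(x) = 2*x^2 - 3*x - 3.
<p,q> = 62/15

Expand the product: p(x)·q(x) = 2*x^4 + x^3 - 13*x^2 + 6.
∫_{-1}^{1} of each monomial x^k gives [2/(k+1) if k even, 0 if k odd]. Integrating term-by-term (or equivalently evaluating the antiderivative F(x) = 2*x^5/5 + x^4/4 - 13*x^3/3 + 6*x at the endpoints):
  F(1) − F(−1) = 139/60 − (-109/60) = 62/15.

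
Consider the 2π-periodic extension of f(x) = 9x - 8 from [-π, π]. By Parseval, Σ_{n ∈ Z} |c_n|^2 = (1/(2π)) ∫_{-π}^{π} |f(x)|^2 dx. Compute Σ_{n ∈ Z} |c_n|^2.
Σ |c_n|^2 = 27π^2 + 64

Expand and integrate term by term over [-π, π]:
  ∫ (9x)^2 dx = 81·(2π^3/3); ∫ 2·9·(-8)·x dx = 0 (odd integrand); ∫ (-8)^2 dx = 64·2π.
So (1/(2π)) ∫_{-π}^{π} (9x - 8)^2 dx = 81π^2/3 + 64 = 27π^2 + 64.
Parseval ⇒ Σ |c_n|^2 = 27π^2 + 64.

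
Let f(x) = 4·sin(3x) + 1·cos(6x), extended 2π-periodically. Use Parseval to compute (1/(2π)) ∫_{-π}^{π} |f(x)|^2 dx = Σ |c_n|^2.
Σ |c_n|^2 = 17/2

Expand |f|^2 and use orthogonality of {sin(nx), cos(mx)} on [-π, π]:
  ∫_{-π}^{π} sin(nx)^2 dx = π, ∫ cos(mx)^2 dx = π, and cross terms integrate to 0.
So ∫_{-π}^{π} f(x)^2 dx = 4^2 · π + 1^2 · π = (16 + 1)π.
Divide by 2π: (16 + 1)/2 = 17/2.
By Parseval, this equals Σ |c_n|^2.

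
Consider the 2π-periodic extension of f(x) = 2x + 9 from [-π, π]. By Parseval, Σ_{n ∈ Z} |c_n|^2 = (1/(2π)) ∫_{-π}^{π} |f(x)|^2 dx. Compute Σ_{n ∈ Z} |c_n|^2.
Σ |c_n|^2 = 4π^2/3 + 81

Expand and integrate term by term over [-π, π]:
  ∫ (2x)^2 dx = 4·(2π^3/3); ∫ 2·2·(9)·x dx = 0 (odd integrand); ∫ 9^2 dx = 81·2π.
So (1/(2π)) ∫_{-π}^{π} (2x + 9)^2 dx = 4π^2/3 + 81 = 4π^2/3 + 81.
Parseval ⇒ Σ |c_n|^2 = 4π^2/3 + 81.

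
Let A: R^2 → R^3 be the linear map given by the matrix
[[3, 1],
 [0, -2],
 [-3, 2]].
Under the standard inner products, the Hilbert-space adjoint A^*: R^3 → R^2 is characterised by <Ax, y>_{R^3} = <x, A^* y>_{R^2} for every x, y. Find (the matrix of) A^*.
A^* = A^T =
[[3, 0, -3],
 [1, -2, 2]]

For real matrices with standard dot products, the defining identity <Ax, y> = <x, A^* y> gives (Ax)^T y = x^T (A^*) y, i.e. x^T A^T y = x^T (A^*) y. Since this holds for all x, y, we must have A^* = A^T. Therefore
A^* =
[[3, 0, -3],
 [1, -2, 2]].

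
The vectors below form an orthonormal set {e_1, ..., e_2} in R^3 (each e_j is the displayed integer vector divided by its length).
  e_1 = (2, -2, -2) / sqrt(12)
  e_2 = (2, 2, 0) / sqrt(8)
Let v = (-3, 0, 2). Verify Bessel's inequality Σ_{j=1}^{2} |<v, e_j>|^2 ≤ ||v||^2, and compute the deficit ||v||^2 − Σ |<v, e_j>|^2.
Σ |<v, e_j>|^2 = 77/6; ||v||^2 = 13; deficit = 1/6

Write each e_j = u_j / sqrt(<u_j, u_j>) where u_j is the displayed integer vector. Then <v, e_j> = <v, u_j> / sqrt(<u_j, u_j>), so |<v, e_j>|^2 = <v, u_j>^2 / <u_j, u_j>.
Coefficients: <v, e_1> = -10/sqrt(12), <v, e_2> = -6/sqrt(8).
Square and sum: Σ |<v, e_j>|^2 = 77/6.
Compute ||v||^2 = v·v = 13.
Deficit = 13 − 77/6 = 1/6 ≥ 0, confirming Bessel's inequality. (The deficit equals ||v − Σ <v,e_j> e_j||^2, the squared distance from v to span{e_j}.)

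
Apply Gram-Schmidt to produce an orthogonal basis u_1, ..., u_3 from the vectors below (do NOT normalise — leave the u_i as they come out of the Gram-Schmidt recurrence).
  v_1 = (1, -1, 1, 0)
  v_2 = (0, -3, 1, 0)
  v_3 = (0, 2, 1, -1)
Orthogonal basis:
  u_1 = (1, -1, 1, 0)
  u_2 = (-4/3, -5/3, -1/3, 0)
  u_3 = (-5/7, 5/14, 15/14, -1)

Apply the Gram-Schmidt recurrence
  u_1 = v_1
  u_i = v_i − Σ_{j<i} ((v_i · u_j) / (u_j · u_j)) · u_j.

Step by step this gives:
  u_1 = (1, -1, 1, 0)
  u_2 = (-4/3, -5/3, -1/3, 0)
  u_3 = (-5/7, 5/14, 15/14, -1)

Orthogonality check:
  u_2 · u_1 = 0 (should be 0)
  u_3 · u_1 = 0 (should be 0)
  u_3 · u_2 = 0 (should be 0)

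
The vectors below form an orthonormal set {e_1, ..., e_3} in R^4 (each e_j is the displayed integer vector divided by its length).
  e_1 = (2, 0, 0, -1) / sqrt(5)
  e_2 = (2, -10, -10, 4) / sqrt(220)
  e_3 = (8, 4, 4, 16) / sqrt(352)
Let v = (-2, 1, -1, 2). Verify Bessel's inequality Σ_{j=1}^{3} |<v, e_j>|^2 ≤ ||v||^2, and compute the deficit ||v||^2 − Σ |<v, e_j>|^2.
Σ |<v, e_j>|^2 = 8; ||v||^2 = 10; deficit = 2

Write each e_j = u_j / sqrt(<u_j, u_j>) where u_j is the displayed integer vector. Then <v, e_j> = <v, u_j> / sqrt(<u_j, u_j>), so |<v, e_j>|^2 = <v, u_j>^2 / <u_j, u_j>.
Coefficients: <v, e_1> = -6/sqrt(5), <v, e_2> = 4/sqrt(220), <v, e_3> = 16/sqrt(352).
Square and sum: Σ |<v, e_j>|^2 = 8.
Compute ||v||^2 = v·v = 10.
Deficit = 10 − 8 = 2 ≥ 0, confirming Bessel's inequality. (The deficit equals ||v − Σ <v,e_j> e_j||^2, the squared distance from v to span{e_j}.)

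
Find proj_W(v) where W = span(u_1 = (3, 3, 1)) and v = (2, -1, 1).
proj_W(v) = (12/19, 12/19, 4/19)

Set up U = [u_1 | ... | u_1] ∈ R^(3×1). The projector onto W = col(U) is P = U (U^T U)^(-1) U^T.
Compute U^T U =
  [19],
and U^T v = (4).
Solve U^T U · c = U^T v for the coefficients: c = (4/19). The projection is proj_W(v) = U c.
Check: (v - proj_W(v)) · u_1 = 0  (should be 0).
Result: proj_W(v) = (12/19, 12/19, 4/19).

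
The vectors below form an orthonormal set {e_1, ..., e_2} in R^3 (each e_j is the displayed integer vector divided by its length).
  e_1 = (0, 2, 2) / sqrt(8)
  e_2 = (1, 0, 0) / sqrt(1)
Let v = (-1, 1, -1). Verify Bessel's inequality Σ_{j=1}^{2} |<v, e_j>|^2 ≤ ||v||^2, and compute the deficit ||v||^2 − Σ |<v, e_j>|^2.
Σ |<v, e_j>|^2 = 1; ||v||^2 = 3; deficit = 2

Write each e_j = u_j / sqrt(<u_j, u_j>) where u_j is the displayed integer vector. Then <v, e_j> = <v, u_j> / sqrt(<u_j, u_j>), so |<v, e_j>|^2 = <v, u_j>^2 / <u_j, u_j>.
Coefficients: <v, e_1> = 0/sqrt(8), <v, e_2> = -1/sqrt(1).
Square and sum: Σ |<v, e_j>|^2 = 1.
Compute ||v||^2 = v·v = 3.
Deficit = 3 − 1 = 2 ≥ 0, confirming Bessel's inequality. (The deficit equals ||v − Σ <v,e_j> e_j||^2, the squared distance from v to span{e_j}.)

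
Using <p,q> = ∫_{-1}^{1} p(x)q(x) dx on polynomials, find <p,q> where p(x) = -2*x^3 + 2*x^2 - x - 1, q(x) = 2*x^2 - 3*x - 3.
<p,q> = 20/3

Expand the product: p(x)·q(x) = -4*x^5 + 10*x^4 - 2*x^3 - 5*x^2 + 6*x + 3.
∫_{-1}^{1} of each monomial x^k gives [2/(k+1) if k even, 0 if k odd]. Integrating term-by-term (or equivalently evaluating the antiderivative F(x) = -2*x^6/3 + 2*x^5 - x^4/2 - 5*x^3/3 + 3*x^2 + 3*x at the endpoints):
  F(1) − F(−1) = 31/6 − (-3/2) = 20/3.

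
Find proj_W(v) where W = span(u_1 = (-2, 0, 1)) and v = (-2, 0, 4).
proj_W(v) = (-16/5, 0, 8/5)

Set up U = [u_1 | ... | u_1] ∈ R^(3×1). The projector onto W = col(U) is P = U (U^T U)^(-1) U^T.
Compute U^T U =
  [5],
and U^T v = (8).
Solve U^T U · c = U^T v for the coefficients: c = (8/5). The projection is proj_W(v) = U c.
Check: (v - proj_W(v)) · u_1 = 0  (should be 0).
Result: proj_W(v) = (-16/5, 0, 8/5).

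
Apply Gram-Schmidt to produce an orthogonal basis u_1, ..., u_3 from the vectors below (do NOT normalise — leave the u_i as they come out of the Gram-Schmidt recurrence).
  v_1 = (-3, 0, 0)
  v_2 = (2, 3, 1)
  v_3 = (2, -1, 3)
Orthogonal basis:
  u_1 = (-3, 0, 0)
  u_2 = (0, 3, 1)
  u_3 = (0, -1, 3)

Apply the Gram-Schmidt recurrence
  u_1 = v_1
  u_i = v_i − Σ_{j<i} ((v_i · u_j) / (u_j · u_j)) · u_j.

Step by step this gives:
  u_1 = (-3, 0, 0)
  u_2 = (0, 3, 1)
  u_3 = (0, -1, 3)

Orthogonality check:
  u_2 · u_1 = 0 (should be 0)
  u_3 · u_1 = 0 (should be 0)
  u_3 · u_2 = 0 (should be 0)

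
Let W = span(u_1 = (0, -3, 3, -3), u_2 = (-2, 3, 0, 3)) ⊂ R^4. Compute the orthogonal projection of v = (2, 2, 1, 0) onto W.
proj_W(v) = (0, 1/3, -1/3, 1/3)

Set up U = [u_1 | ... | u_2] ∈ R^(4×2). The projector onto W = col(U) is P = U (U^T U)^(-1) U^T.
Compute U^T U =
  [27, -18]
  [-18, 22],
and U^T v = (-3, 2).
Solve U^T U · c = U^T v for the coefficients: c = (-1/9, 0). The projection is proj_W(v) = U c.
Check: (v - proj_W(v)) · u_1 = 0  (should be 0).
Check: (v - proj_W(v)) · u_2 = 0  (should be 0).
Result: proj_W(v) = (0, 1/3, -1/3, 1/3).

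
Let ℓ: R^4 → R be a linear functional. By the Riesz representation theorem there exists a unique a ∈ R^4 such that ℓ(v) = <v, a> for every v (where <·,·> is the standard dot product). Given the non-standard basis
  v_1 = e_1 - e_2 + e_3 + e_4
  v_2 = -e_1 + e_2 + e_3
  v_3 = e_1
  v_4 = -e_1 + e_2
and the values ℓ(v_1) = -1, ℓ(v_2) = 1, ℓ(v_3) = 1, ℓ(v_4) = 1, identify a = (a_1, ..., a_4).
a = (1, 2, 0, 0)

Write a = (a_1, ..., a_4) in the standard basis. For each basis vector v_i, ℓ(v_i) = <v_i, a> is a linear equation in the a_j's. Collect the n equations into a matrix system V a = ℓ, where row i of V is v_i (expressed in the standard basis). Since V is invertible (lower-triangular with 1s on the diagonal, up to permutation), solve by back-substitution:
  V =
[[1, -1, 1, 1],
 [-1, 1, 1, 0],
 [1, 0, 0, 0],
 [-1, 1, 0, 0]]
  V a = (-1, 1, 1, 1)
Solving gives a = (1, 2, 0, 0).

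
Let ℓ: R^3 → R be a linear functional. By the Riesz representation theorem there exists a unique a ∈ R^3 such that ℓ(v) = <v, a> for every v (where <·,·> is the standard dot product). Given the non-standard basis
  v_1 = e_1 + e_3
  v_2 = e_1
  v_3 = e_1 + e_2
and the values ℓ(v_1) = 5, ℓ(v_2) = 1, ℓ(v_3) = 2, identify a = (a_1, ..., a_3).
a = (1, 1, 4)

Write a = (a_1, ..., a_3) in the standard basis. For each basis vector v_i, ℓ(v_i) = <v_i, a> is a linear equation in the a_j's. Collect the n equations into a matrix system V a = ℓ, where row i of V is v_i (expressed in the standard basis). Since V is invertible (lower-triangular with 1s on the diagonal, up to permutation), solve by back-substitution:
  V =
[[1, 0, 1],
 [1, 0, 0],
 [1, 1, 0]]
  V a = (5, 1, 2)
Solving gives a = (1, 1, 4).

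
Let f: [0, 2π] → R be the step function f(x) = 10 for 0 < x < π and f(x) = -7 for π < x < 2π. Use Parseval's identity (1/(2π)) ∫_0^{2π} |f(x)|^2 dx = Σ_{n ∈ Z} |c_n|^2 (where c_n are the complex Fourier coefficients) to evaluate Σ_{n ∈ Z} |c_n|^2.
Σ |c_n|^2 = 149/2

Parseval equates the L^2 energy of f (normalised by 1/(2π)) with the ℓ^2 sum of its Fourier coefficients: (1/(2π)) ∫_0^{2π} |f|^2 = Σ |c_n|^2.
Compute the left side: (1/(2π)) [∫_0^π 10^2 dx + ∫_π^{2π} (-7)^2 dx] = (1/(2π)) · (100π + 49π) = (100 + 49)/2 = 149/2.
So Σ_{n ∈ Z} |c_n|^2 = 149/2.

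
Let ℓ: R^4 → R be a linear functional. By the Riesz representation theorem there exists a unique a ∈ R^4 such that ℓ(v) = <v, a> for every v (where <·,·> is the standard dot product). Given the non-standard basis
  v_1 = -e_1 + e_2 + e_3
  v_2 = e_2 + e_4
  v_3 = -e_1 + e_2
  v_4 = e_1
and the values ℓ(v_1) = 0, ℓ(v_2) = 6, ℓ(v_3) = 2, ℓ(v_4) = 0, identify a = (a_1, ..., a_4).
a = (0, 2, -2, 4)

Write a = (a_1, ..., a_4) in the standard basis. For each basis vector v_i, ℓ(v_i) = <v_i, a> is a linear equation in the a_j's. Collect the n equations into a matrix system V a = ℓ, where row i of V is v_i (expressed in the standard basis). Since V is invertible (lower-triangular with 1s on the diagonal, up to permutation), solve by back-substitution:
  V =
[[-1, 1, 1, 0],
 [0, 1, 0, 1],
 [-1, 1, 0, 0],
 [1, 0, 0, 0]]
  V a = (0, 6, 2, 0)
Solving gives a = (0, 2, -2, 4).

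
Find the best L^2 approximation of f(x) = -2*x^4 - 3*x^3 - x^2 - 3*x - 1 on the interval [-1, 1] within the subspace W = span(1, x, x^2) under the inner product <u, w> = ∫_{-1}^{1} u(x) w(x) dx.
g(x) = -19*x^2/7 - 24*x/5 - 29/35

The best approximation g ∈ W is the orthogonal projection of f onto W. Writing g = a_0 + a_1 x + a_2 x^2, the coefficients solve the normal equations G · a = b where
  G_{ij} = <φ_i, φ_j> and b_i = <f, φ_i>, with φ_0 = 1, φ_1 = x, φ_2 = x^2.
G =
  [2, 0, 2/3]
  [0, 2/3, 0]
  [2/3, 0, 2/5],
b = (-52/15, -16/5, -172/105).
Solving gives a_0 = -29/35, a_1 = -24/5, a_2 = -19/7, so
  g(x) = -19*x^2/7 - 24*x/5 - 29/35.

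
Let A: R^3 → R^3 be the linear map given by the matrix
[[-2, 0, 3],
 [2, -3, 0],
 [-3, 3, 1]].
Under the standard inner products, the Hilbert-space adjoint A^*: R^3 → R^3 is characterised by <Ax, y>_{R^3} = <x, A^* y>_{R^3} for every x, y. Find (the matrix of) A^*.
A^* = A^T =
[[-2, 2, -3],
 [0, -3, 3],
 [3, 0, 1]]

For real matrices with standard dot products, the defining identity <Ax, y> = <x, A^* y> gives (Ax)^T y = x^T (A^*) y, i.e. x^T A^T y = x^T (A^*) y. Since this holds for all x, y, we must have A^* = A^T. Therefore
A^* =
[[-2, 2, -3],
 [0, -3, 3],
 [3, 0, 1]].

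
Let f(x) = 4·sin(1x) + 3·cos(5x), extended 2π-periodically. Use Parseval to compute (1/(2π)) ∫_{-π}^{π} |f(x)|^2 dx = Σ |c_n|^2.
Σ |c_n|^2 = 25/2

Expand |f|^2 and use orthogonality of {sin(nx), cos(mx)} on [-π, π]:
  ∫_{-π}^{π} sin(nx)^2 dx = π, ∫ cos(mx)^2 dx = π, and cross terms integrate to 0.
So ∫_{-π}^{π} f(x)^2 dx = 4^2 · π + 3^2 · π = (16 + 9)π.
Divide by 2π: (16 + 9)/2 = 25/2.
By Parseval, this equals Σ |c_n|^2.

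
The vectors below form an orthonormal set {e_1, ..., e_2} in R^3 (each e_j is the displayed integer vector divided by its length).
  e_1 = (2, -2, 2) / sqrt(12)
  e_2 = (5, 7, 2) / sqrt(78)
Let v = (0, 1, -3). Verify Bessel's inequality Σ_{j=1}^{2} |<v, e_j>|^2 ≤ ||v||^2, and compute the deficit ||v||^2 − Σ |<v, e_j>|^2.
Σ |<v, e_j>|^2 = 139/26; ||v||^2 = 10; deficit = 121/26

Write each e_j = u_j / sqrt(<u_j, u_j>) where u_j is the displayed integer vector. Then <v, e_j> = <v, u_j> / sqrt(<u_j, u_j>), so |<v, e_j>|^2 = <v, u_j>^2 / <u_j, u_j>.
Coefficients: <v, e_1> = -8/sqrt(12), <v, e_2> = 1/sqrt(78).
Square and sum: Σ |<v, e_j>|^2 = 139/26.
Compute ||v||^2 = v·v = 10.
Deficit = 10 − 139/26 = 121/26 ≥ 0, confirming Bessel's inequality. (The deficit equals ||v − Σ <v,e_j> e_j||^2, the squared distance from v to span{e_j}.)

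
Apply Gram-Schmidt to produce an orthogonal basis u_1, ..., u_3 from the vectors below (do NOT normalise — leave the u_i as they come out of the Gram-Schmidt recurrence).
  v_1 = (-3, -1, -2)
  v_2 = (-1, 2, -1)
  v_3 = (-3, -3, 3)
Orthogonal basis:
  u_1 = (-3, -1, -2)
  u_2 = (-5/14, 31/14, -4/7)
  u_3 = (-11/5, 11/25, 77/25)

Apply the Gram-Schmidt recurrence
  u_1 = v_1
  u_i = v_i − Σ_{j<i} ((v_i · u_j) / (u_j · u_j)) · u_j.

Step by step this gives:
  u_1 = (-3, -1, -2)
  u_2 = (-5/14, 31/14, -4/7)
  u_3 = (-11/5, 11/25, 77/25)

Orthogonality check:
  u_2 · u_1 = 0 (should be 0)
  u_3 · u_1 = 0 (should be 0)
  u_3 · u_2 = 0 (should be 0)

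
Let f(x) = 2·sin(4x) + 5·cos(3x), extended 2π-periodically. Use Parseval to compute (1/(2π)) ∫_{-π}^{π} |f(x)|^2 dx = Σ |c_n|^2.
Σ |c_n|^2 = 29/2

Expand |f|^2 and use orthogonality of {sin(nx), cos(mx)} on [-π, π]:
  ∫_{-π}^{π} sin(nx)^2 dx = π, ∫ cos(mx)^2 dx = π, and cross terms integrate to 0.
So ∫_{-π}^{π} f(x)^2 dx = 2^2 · π + 5^2 · π = (4 + 25)π.
Divide by 2π: (4 + 25)/2 = 29/2.
By Parseval, this equals Σ |c_n|^2.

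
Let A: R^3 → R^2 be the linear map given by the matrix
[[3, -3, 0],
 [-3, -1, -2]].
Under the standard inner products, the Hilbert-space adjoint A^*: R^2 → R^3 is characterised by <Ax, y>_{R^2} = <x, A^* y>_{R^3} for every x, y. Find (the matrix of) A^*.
A^* = A^T =
[[3, -3],
 [-3, -1],
 [0, -2]]

For real matrices with standard dot products, the defining identity <Ax, y> = <x, A^* y> gives (Ax)^T y = x^T (A^*) y, i.e. x^T A^T y = x^T (A^*) y. Since this holds for all x, y, we must have A^* = A^T. Therefore
A^* =
[[3, -3],
 [-3, -1],
 [0, -2]].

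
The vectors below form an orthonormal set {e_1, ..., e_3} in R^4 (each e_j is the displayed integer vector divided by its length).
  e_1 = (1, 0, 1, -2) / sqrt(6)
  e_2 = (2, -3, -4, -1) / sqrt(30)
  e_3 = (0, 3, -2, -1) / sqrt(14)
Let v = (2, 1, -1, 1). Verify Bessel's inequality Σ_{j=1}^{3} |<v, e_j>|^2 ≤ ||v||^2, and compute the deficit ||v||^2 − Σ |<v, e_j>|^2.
Σ |<v, e_j>|^2 = 129/70; ||v||^2 = 7; deficit = 361/70

Write each e_j = u_j / sqrt(<u_j, u_j>) where u_j is the displayed integer vector. Then <v, e_j> = <v, u_j> / sqrt(<u_j, u_j>), so |<v, e_j>|^2 = <v, u_j>^2 / <u_j, u_j>.
Coefficients: <v, e_1> = -1/sqrt(6), <v, e_2> = 4/sqrt(30), <v, e_3> = 4/sqrt(14).
Square and sum: Σ |<v, e_j>|^2 = 129/70.
Compute ||v||^2 = v·v = 7.
Deficit = 7 − 129/70 = 361/70 ≥ 0, confirming Bessel's inequality. (The deficit equals ||v − Σ <v,e_j> e_j||^2, the squared distance from v to span{e_j}.)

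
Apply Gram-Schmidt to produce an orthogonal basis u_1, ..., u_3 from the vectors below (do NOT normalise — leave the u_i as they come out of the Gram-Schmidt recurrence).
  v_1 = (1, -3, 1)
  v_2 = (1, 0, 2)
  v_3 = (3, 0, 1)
Orthogonal basis:
  u_1 = (1, -3, 1)
  u_2 = (8/11, 9/11, 19/11)
  u_3 = (45/23, 15/46, -45/46)

Apply the Gram-Schmidt recurrence
  u_1 = v_1
  u_i = v_i − Σ_{j<i} ((v_i · u_j) / (u_j · u_j)) · u_j.

Step by step this gives:
  u_1 = (1, -3, 1)
  u_2 = (8/11, 9/11, 19/11)
  u_3 = (45/23, 15/46, -45/46)

Orthogonality check:
  u_2 · u_1 = 0 (should be 0)
  u_3 · u_1 = 0 (should be 0)
  u_3 · u_2 = 0 (should be 0)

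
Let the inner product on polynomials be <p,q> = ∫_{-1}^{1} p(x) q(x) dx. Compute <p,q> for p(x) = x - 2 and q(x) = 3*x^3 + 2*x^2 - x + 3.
<p,q> = -212/15

Expand the product: p(x)·q(x) = 3*x^4 - 4*x^3 - 5*x^2 + 5*x - 6.
∫_{-1}^{1} of each monomial x^k gives [2/(k+1) if k even, 0 if k odd]. Integrating term-by-term (or equivalently evaluating the antiderivative F(x) = 3*x^5/5 - x^4 - 5*x^3/3 + 5*x^2/2 - 6*x at the endpoints):
  F(1) − F(−1) = -167/30 − (257/30) = -212/15.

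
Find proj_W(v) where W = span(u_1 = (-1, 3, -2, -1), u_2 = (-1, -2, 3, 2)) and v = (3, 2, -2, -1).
proj_W(v) = (172/101, 89/101, -261/101, -191/101)

Set up U = [u_1 | ... | u_2] ∈ R^(4×2). The projector onto W = col(U) is P = U (U^T U)^(-1) U^T.
Compute U^T U =
  [15, -13]
  [-13, 18],
and U^T v = (8, -15).
Solve U^T U · c = U^T v for the coefficients: c = (-51/101, -121/101). The projection is proj_W(v) = U c.
Check: (v - proj_W(v)) · u_1 = 0  (should be 0).
Check: (v - proj_W(v)) · u_2 = 0  (should be 0).
Result: proj_W(v) = (172/101, 89/101, -261/101, -191/101).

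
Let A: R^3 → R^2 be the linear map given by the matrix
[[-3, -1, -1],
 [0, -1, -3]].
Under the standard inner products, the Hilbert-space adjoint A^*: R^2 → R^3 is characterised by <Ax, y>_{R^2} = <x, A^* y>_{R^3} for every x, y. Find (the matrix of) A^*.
A^* = A^T =
[[-3, 0],
 [-1, -1],
 [-1, -3]]

For real matrices with standard dot products, the defining identity <Ax, y> = <x, A^* y> gives (Ax)^T y = x^T (A^*) y, i.e. x^T A^T y = x^T (A^*) y. Since this holds for all x, y, we must have A^* = A^T. Therefore
A^* =
[[-3, 0],
 [-1, -1],
 [-1, -3]].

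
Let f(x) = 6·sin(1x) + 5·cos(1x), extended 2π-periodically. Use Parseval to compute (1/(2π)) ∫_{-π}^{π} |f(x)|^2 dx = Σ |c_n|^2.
Σ |c_n|^2 = 61/2

Expand |f|^2 and use orthogonality of {sin(nx), cos(mx)} on [-π, π]:
  ∫_{-π}^{π} sin(nx)^2 dx = π, ∫ cos(mx)^2 dx = π, and cross terms integrate to 0.
So ∫_{-π}^{π} f(x)^2 dx = 6^2 · π + 5^2 · π = (36 + 25)π.
Divide by 2π: (36 + 25)/2 = 61/2.
By Parseval, this equals Σ |c_n|^2.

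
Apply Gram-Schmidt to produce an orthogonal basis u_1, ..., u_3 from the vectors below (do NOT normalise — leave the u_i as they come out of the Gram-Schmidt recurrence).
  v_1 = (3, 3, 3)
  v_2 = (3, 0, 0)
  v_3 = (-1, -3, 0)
Orthogonal basis:
  u_1 = (3, 3, 3)
  u_2 = (2, -1, -1)
  u_3 = (0, -3/2, 3/2)

Apply the Gram-Schmidt recurrence
  u_1 = v_1
  u_i = v_i − Σ_{j<i} ((v_i · u_j) / (u_j · u_j)) · u_j.

Step by step this gives:
  u_1 = (3, 3, 3)
  u_2 = (2, -1, -1)
  u_3 = (0, -3/2, 3/2)

Orthogonality check:
  u_2 · u_1 = 0 (should be 0)
  u_3 · u_1 = 0 (should be 0)
  u_3 · u_2 = 0 (should be 0)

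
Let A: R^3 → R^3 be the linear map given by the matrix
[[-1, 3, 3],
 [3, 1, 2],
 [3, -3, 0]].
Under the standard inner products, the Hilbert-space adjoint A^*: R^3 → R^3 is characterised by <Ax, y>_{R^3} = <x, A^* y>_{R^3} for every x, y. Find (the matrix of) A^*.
A^* = A^T =
[[-1, 3, 3],
 [3, 1, -3],
 [3, 2, 0]]

For real matrices with standard dot products, the defining identity <Ax, y> = <x, A^* y> gives (Ax)^T y = x^T (A^*) y, i.e. x^T A^T y = x^T (A^*) y. Since this holds for all x, y, we must have A^* = A^T. Therefore
A^* =
[[-1, 3, 3],
 [3, 1, -3],
 [3, 2, 0]].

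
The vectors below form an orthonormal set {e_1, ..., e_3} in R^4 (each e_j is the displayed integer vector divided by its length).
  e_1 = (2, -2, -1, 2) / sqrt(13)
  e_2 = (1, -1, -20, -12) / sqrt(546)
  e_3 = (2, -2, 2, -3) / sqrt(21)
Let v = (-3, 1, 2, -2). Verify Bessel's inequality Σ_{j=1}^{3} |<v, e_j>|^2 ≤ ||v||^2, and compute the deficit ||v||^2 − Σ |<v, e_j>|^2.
Σ |<v, e_j>|^2 = 16; ||v||^2 = 18; deficit = 2

Write each e_j = u_j / sqrt(<u_j, u_j>) where u_j is the displayed integer vector. Then <v, e_j> = <v, u_j> / sqrt(<u_j, u_j>), so |<v, e_j>|^2 = <v, u_j>^2 / <u_j, u_j>.
Coefficients: <v, e_1> = -14/sqrt(13), <v, e_2> = -20/sqrt(546), <v, e_3> = 2/sqrt(21).
Square and sum: Σ |<v, e_j>|^2 = 16.
Compute ||v||^2 = v·v = 18.
Deficit = 18 − 16 = 2 ≥ 0, confirming Bessel's inequality. (The deficit equals ||v − Σ <v,e_j> e_j||^2, the squared distance from v to span{e_j}.)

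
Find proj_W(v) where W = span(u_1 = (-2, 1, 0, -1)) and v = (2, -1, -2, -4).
proj_W(v) = (1/3, -1/6, 0, 1/6)

Set up U = [u_1 | ... | u_1] ∈ R^(4×1). The projector onto W = col(U) is P = U (U^T U)^(-1) U^T.
Compute U^T U =
  [6],
and U^T v = (-1).
Solve U^T U · c = U^T v for the coefficients: c = (-1/6). The projection is proj_W(v) = U c.
Check: (v - proj_W(v)) · u_1 = 0  (should be 0).
Result: proj_W(v) = (1/3, -1/6, 0, 1/6).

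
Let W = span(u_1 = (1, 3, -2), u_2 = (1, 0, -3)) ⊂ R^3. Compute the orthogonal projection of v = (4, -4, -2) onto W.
proj_W(v) = (58/91, -330/91, -284/91)

Set up U = [u_1 | ... | u_2] ∈ R^(3×2). The projector onto W = col(U) is P = U (U^T U)^(-1) U^T.
Compute U^T U =
  [14, 7]
  [7, 10],
and U^T v = (-4, 10).
Solve U^T U · c = U^T v for the coefficients: c = (-110/91, 24/13). The projection is proj_W(v) = U c.
Check: (v - proj_W(v)) · u_1 = 0  (should be 0).
Check: (v - proj_W(v)) · u_2 = 0  (should be 0).
Result: proj_W(v) = (58/91, -330/91, -284/91).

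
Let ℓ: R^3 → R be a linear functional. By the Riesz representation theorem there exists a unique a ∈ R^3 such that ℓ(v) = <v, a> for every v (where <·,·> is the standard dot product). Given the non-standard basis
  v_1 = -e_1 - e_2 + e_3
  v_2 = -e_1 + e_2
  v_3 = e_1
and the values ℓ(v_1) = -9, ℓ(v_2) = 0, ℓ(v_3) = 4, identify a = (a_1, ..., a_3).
a = (4, 4, -1)

Write a = (a_1, ..., a_3) in the standard basis. For each basis vector v_i, ℓ(v_i) = <v_i, a> is a linear equation in the a_j's. Collect the n equations into a matrix system V a = ℓ, where row i of V is v_i (expressed in the standard basis). Since V is invertible (lower-triangular with 1s on the diagonal, up to permutation), solve by back-substitution:
  V =
[[-1, -1, 1],
 [-1, 1, 0],
 [1, 0, 0]]
  V a = (-9, 0, 4)
Solving gives a = (4, 4, -1).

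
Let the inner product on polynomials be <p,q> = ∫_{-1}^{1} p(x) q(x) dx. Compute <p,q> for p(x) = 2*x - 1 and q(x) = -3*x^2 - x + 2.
<p,q> = -10/3

Expand the product: p(x)·q(x) = -6*x^3 + x^2 + 5*x - 2.
∫_{-1}^{1} of each monomial x^k gives [2/(k+1) if k even, 0 if k odd]. Integrating term-by-term (or equivalently evaluating the antiderivative F(x) = -3*x^4/2 + x^3/3 + 5*x^2/2 - 2*x at the endpoints):
  F(1) − F(−1) = -2/3 − (8/3) = -10/3.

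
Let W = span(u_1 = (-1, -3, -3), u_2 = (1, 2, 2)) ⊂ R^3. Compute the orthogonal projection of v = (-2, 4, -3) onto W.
proj_W(v) = (-2, 1/2, 1/2)

Set up U = [u_1 | ... | u_2] ∈ R^(3×2). The projector onto W = col(U) is P = U (U^T U)^(-1) U^T.
Compute U^T U =
  [19, -13]
  [-13, 9],
and U^T v = (-1, 0).
Solve U^T U · c = U^T v for the coefficients: c = (-9/2, -13/2). The projection is proj_W(v) = U c.
Check: (v - proj_W(v)) · u_1 = 0  (should be 0).
Check: (v - proj_W(v)) · u_2 = 0  (should be 0).
Result: proj_W(v) = (-2, 1/2, 1/2).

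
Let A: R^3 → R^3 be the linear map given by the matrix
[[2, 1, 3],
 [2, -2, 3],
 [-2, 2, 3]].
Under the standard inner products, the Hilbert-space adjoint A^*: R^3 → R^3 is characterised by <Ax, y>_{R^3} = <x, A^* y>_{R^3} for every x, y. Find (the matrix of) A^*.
A^* = A^T =
[[2, 2, -2],
 [1, -2, 2],
 [3, 3, 3]]

For real matrices with standard dot products, the defining identity <Ax, y> = <x, A^* y> gives (Ax)^T y = x^T (A^*) y, i.e. x^T A^T y = x^T (A^*) y. Since this holds for all x, y, we must have A^* = A^T. Therefore
A^* =
[[2, 2, -2],
 [1, -2, 2],
 [3, 3, 3]].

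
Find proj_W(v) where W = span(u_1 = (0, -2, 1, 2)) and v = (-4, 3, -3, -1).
proj_W(v) = (0, 22/9, -11/9, -22/9)

Set up U = [u_1 | ... | u_1] ∈ R^(4×1). The projector onto W = col(U) is P = U (U^T U)^(-1) U^T.
Compute U^T U =
  [9],
and U^T v = (-11).
Solve U^T U · c = U^T v for the coefficients: c = (-11/9). The projection is proj_W(v) = U c.
Check: (v - proj_W(v)) · u_1 = 0  (should be 0).
Result: proj_W(v) = (0, 22/9, -11/9, -22/9).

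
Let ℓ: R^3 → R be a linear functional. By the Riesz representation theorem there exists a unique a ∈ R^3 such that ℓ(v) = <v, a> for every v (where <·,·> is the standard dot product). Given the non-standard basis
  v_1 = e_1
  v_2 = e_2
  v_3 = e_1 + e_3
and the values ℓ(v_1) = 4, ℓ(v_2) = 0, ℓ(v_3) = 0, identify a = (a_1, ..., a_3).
a = (4, 0, -4)

Write a = (a_1, ..., a_3) in the standard basis. For each basis vector v_i, ℓ(v_i) = <v_i, a> is a linear equation in the a_j's. Collect the n equations into a matrix system V a = ℓ, where row i of V is v_i (expressed in the standard basis). Since V is invertible (lower-triangular with 1s on the diagonal, up to permutation), solve by back-substitution:
  V =
[[1, 0, 0],
 [0, 1, 0],
 [1, 0, 1]]
  V a = (4, 0, 0)
Solving gives a = (4, 0, -4).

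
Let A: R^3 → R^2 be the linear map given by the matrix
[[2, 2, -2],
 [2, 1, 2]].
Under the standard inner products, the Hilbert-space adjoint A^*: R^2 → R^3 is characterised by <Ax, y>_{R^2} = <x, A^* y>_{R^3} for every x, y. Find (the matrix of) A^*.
A^* = A^T =
[[2, 2],
 [2, 1],
 [-2, 2]]

For real matrices with standard dot products, the defining identity <Ax, y> = <x, A^* y> gives (Ax)^T y = x^T (A^*) y, i.e. x^T A^T y = x^T (A^*) y. Since this holds for all x, y, we must have A^* = A^T. Therefore
A^* =
[[2, 2],
 [2, 1],
 [-2, 2]].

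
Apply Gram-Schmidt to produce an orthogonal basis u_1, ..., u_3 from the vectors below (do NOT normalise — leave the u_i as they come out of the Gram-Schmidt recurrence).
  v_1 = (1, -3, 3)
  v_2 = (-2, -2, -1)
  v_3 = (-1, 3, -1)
Orthogonal basis:
  u_1 = (1, -3, 3)
  u_2 = (-39/19, -35/19, -22/19)
  u_3 = (-72/85, 8/17, 64/85)

Apply the Gram-Schmidt recurrence
  u_1 = v_1
  u_i = v_i − Σ_{j<i} ((v_i · u_j) / (u_j · u_j)) · u_j.

Step by step this gives:
  u_1 = (1, -3, 3)
  u_2 = (-39/19, -35/19, -22/19)
  u_3 = (-72/85, 8/17, 64/85)

Orthogonality check:
  u_2 · u_1 = 0 (should be 0)
  u_3 · u_1 = 0 (should be 0)
  u_3 · u_2 = 0 (should be 0)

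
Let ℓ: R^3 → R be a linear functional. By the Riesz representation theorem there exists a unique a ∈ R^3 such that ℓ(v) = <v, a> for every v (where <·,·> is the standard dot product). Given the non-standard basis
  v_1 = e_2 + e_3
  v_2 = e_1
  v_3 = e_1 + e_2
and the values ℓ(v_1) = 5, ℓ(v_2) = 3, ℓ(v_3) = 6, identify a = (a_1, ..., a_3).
a = (3, 3, 2)

Write a = (a_1, ..., a_3) in the standard basis. For each basis vector v_i, ℓ(v_i) = <v_i, a> is a linear equation in the a_j's. Collect the n equations into a matrix system V a = ℓ, where row i of V is v_i (expressed in the standard basis). Since V is invertible (lower-triangular with 1s on the diagonal, up to permutation), solve by back-substitution:
  V =
[[0, 1, 1],
 [1, 0, 0],
 [1, 1, 0]]
  V a = (5, 3, 6)
Solving gives a = (3, 3, 2).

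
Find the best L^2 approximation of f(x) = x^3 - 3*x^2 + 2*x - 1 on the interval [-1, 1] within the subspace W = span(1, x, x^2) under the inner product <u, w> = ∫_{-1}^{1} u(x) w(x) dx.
g(x) = -3*x^2 + 13*x/5 - 1

The best approximation g ∈ W is the orthogonal projection of f onto W. Writing g = a_0 + a_1 x + a_2 x^2, the coefficients solve the normal equations G · a = b where
  G_{ij} = <φ_i, φ_j> and b_i = <f, φ_i>, with φ_0 = 1, φ_1 = x, φ_2 = x^2.
G =
  [2, 0, 2/3]
  [0, 2/3, 0]
  [2/3, 0, 2/5],
b = (-4, 26/15, -28/15).
Solving gives a_0 = -1, a_1 = 13/5, a_2 = -3, so
  g(x) = -3*x^2 + 13*x/5 - 1.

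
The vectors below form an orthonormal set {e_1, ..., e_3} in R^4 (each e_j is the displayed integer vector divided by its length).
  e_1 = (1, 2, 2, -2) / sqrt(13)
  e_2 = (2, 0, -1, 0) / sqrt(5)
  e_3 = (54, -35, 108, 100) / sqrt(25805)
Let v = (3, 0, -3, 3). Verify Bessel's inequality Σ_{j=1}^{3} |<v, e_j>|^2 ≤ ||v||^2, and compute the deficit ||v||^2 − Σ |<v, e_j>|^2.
Σ |<v, e_j>|^2 = 9198/397; ||v||^2 = 27; deficit = 1521/397

Write each e_j = u_j / sqrt(<u_j, u_j>) where u_j is the displayed integer vector. Then <v, e_j> = <v, u_j> / sqrt(<u_j, u_j>), so |<v, e_j>|^2 = <v, u_j>^2 / <u_j, u_j>.
Coefficients: <v, e_1> = -9/sqrt(13), <v, e_2> = 9/sqrt(5), <v, e_3> = 138/sqrt(25805).
Square and sum: Σ |<v, e_j>|^2 = 9198/397.
Compute ||v||^2 = v·v = 27.
Deficit = 27 − 9198/397 = 1521/397 ≥ 0, confirming Bessel's inequality. (The deficit equals ||v − Σ <v,e_j> e_j||^2, the squared distance from v to span{e_j}.)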